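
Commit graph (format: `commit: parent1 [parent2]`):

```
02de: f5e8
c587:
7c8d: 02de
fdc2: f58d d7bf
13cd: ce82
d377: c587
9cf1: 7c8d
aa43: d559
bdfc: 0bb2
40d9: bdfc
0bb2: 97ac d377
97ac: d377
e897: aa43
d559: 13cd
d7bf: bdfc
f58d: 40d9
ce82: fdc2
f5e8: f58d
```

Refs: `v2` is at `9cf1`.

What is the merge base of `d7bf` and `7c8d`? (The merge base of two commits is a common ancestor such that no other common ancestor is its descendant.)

Ancestors of d7bf: {0bb2, 97ac, bdfc, c587, d377, d7bf}.
Ancestors of 7c8d: {02de, 0bb2, 40d9, 7c8d, 97ac, bdfc, c587, d377, f58d, f5e8}.
Common ancestors: {0bb2, 97ac, bdfc, c587, d377}.
Among these, bdfc is not an ancestor of any other common ancestor — it is the merge base.

bdfc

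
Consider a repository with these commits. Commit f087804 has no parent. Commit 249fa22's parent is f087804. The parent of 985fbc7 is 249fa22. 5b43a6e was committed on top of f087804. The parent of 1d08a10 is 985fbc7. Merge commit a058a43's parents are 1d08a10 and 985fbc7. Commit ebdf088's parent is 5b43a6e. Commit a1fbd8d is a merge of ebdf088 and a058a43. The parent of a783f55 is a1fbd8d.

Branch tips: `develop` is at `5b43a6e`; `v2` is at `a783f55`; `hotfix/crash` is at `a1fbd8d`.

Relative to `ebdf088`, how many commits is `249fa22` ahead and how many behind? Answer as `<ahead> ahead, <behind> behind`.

1 ahead, 2 behind

Reachable from 249fa22: {249fa22, f087804}.
Reachable from ebdf088: {5b43a6e, ebdf088, f087804}.
Only in 249fa22's history (ahead): {249fa22} — 1.
Only in ebdf088's history (behind): {5b43a6e, ebdf088} — 2.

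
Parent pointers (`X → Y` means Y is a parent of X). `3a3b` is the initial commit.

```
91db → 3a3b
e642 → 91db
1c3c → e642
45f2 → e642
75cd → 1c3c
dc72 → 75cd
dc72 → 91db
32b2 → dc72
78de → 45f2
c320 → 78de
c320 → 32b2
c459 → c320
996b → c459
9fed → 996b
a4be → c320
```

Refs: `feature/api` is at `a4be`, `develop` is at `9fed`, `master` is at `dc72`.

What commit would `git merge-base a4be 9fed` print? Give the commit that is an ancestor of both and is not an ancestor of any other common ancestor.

Ancestors of a4be: {1c3c, 32b2, 3a3b, 45f2, 75cd, 78de, 91db, a4be, c320, dc72, e642}.
Ancestors of 9fed: {1c3c, 32b2, 3a3b, 45f2, 75cd, 78de, 91db, 996b, 9fed, c320, c459, dc72, e642}.
Common ancestors: {1c3c, 32b2, 3a3b, 45f2, 75cd, 78de, 91db, c320, dc72, e642}.
Among these, c320 is not an ancestor of any other common ancestor — it is the merge base.

c320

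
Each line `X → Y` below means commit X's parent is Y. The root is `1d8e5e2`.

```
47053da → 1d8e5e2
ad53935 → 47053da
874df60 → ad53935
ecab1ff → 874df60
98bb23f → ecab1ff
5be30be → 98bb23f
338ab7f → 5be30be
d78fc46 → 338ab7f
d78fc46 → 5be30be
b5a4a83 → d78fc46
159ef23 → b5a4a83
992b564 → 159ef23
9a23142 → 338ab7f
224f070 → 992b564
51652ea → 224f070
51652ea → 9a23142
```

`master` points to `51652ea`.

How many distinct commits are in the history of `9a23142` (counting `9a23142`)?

9

Walking parent pointers from 9a23142: reachable set = {1d8e5e2, 338ab7f, 47053da, 5be30be, 874df60, 98bb23f, 9a23142, ad53935, ecab1ff}.
That is 9 commits.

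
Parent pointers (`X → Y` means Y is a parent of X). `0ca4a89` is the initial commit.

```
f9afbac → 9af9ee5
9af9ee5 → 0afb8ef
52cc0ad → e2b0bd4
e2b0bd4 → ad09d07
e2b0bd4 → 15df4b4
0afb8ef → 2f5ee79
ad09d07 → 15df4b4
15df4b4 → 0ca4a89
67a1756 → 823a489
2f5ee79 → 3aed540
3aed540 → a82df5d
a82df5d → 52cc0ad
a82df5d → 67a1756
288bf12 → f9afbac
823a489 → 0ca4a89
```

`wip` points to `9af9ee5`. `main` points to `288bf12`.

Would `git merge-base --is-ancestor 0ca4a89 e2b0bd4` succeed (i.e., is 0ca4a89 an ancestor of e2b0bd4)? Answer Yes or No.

Yes

Ancestors of e2b0bd4 (commits reachable by following parents): {0ca4a89, 15df4b4, ad09d07, e2b0bd4}.
0ca4a89 is in that set, so it is an ancestor of e2b0bd4.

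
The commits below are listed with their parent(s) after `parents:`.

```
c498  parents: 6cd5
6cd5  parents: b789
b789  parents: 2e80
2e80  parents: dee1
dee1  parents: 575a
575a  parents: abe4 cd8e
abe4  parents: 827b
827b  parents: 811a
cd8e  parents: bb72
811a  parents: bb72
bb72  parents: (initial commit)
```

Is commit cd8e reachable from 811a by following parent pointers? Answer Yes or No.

Ancestors of 811a: {811a, bb72}.
cd8e is not in that set, so it is not an ancestor of 811a.

No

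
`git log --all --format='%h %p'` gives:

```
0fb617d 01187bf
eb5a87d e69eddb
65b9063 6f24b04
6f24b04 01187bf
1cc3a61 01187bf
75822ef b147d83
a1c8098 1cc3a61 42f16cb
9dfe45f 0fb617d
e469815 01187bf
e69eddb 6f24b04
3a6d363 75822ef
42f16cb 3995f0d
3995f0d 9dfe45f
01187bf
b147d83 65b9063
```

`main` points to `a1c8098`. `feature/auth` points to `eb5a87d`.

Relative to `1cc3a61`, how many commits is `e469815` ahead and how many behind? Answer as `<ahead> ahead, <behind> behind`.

1 ahead, 1 behind

Reachable from e469815: {01187bf, e469815}.
Reachable from 1cc3a61: {01187bf, 1cc3a61}.
Only in e469815's history (ahead): {e469815} — 1.
Only in 1cc3a61's history (behind): {1cc3a61} — 1.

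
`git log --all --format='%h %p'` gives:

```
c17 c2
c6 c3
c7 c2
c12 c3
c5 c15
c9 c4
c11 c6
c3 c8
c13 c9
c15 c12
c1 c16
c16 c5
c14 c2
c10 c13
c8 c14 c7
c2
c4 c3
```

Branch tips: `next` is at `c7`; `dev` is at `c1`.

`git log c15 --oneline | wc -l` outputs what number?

Walking parent pointers from c15: reachable set = {c12, c14, c15, c2, c3, c7, c8}.
That is 7 commits.

7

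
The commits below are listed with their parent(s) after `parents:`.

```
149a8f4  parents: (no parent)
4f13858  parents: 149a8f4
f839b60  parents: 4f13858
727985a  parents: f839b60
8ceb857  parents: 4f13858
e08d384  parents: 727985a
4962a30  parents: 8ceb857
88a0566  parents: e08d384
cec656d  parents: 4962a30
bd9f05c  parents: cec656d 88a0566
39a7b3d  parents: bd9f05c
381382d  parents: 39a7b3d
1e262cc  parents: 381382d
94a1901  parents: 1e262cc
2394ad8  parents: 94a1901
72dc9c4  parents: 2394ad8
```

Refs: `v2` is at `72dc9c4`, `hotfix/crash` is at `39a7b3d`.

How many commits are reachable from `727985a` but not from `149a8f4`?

Reachable from 727985a: {149a8f4, 4f13858, 727985a, f839b60}.
Reachable from 149a8f4: {149a8f4}.
In 727985a's history but not 149a8f4's: {4f13858, 727985a, f839b60} — 3 commits.

3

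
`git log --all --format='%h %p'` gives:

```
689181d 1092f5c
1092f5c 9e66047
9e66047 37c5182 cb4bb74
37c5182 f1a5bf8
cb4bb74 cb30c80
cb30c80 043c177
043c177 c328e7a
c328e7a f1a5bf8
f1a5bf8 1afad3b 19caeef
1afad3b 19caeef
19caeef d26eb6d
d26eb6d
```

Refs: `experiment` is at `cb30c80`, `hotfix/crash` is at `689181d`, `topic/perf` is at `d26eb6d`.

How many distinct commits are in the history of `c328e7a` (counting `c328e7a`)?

5

Walking parent pointers from c328e7a: reachable set = {19caeef, 1afad3b, c328e7a, d26eb6d, f1a5bf8}.
That is 5 commits.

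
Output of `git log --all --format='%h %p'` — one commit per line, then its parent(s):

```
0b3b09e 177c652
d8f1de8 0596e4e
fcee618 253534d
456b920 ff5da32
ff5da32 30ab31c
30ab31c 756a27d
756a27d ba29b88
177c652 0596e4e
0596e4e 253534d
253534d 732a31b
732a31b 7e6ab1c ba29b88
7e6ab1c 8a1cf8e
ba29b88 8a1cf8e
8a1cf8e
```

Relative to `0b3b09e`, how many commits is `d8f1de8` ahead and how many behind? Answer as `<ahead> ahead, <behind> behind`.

1 ahead, 2 behind

Reachable from d8f1de8: {0596e4e, 253534d, 732a31b, 7e6ab1c, 8a1cf8e, ba29b88, d8f1de8}.
Reachable from 0b3b09e: {0596e4e, 0b3b09e, 177c652, 253534d, 732a31b, 7e6ab1c, 8a1cf8e, ba29b88}.
Only in d8f1de8's history (ahead): {d8f1de8} — 1.
Only in 0b3b09e's history (behind): {0b3b09e, 177c652} — 2.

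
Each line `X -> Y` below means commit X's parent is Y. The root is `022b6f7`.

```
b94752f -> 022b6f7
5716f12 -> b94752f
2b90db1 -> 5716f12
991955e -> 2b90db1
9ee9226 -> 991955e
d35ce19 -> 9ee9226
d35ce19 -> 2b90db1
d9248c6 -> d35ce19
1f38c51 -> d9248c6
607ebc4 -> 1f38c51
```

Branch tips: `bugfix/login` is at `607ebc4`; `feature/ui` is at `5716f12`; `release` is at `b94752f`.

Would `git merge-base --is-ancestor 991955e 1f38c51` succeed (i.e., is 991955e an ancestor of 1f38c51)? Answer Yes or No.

Yes

Ancestors of 1f38c51 (commits reachable by following parents): {022b6f7, 1f38c51, 2b90db1, 5716f12, 991955e, 9ee9226, b94752f, d35ce19, d9248c6}.
991955e is in that set, so it is an ancestor of 1f38c51.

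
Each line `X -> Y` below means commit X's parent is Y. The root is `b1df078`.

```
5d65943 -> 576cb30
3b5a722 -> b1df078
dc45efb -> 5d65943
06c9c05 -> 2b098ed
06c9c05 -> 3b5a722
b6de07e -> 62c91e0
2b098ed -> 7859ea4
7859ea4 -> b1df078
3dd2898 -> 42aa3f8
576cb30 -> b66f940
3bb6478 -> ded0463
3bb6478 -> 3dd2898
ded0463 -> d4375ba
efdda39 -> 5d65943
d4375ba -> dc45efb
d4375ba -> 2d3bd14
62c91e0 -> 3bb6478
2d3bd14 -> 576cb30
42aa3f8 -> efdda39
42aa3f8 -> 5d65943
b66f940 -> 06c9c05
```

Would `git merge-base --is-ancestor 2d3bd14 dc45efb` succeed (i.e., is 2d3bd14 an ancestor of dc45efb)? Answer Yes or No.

Ancestors of dc45efb: {06c9c05, 2b098ed, 3b5a722, 576cb30, 5d65943, 7859ea4, b1df078, b66f940, dc45efb}.
2d3bd14 is not in that set, so it is not an ancestor of dc45efb.

No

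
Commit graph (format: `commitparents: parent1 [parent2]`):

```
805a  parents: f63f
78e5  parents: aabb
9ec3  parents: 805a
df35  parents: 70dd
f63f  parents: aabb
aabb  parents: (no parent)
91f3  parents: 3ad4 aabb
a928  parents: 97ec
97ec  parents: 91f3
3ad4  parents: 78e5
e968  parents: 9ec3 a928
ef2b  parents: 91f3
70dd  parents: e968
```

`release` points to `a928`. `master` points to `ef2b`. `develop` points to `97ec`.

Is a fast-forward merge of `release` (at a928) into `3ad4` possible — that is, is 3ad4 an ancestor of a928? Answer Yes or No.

Yes

A fast-forward from 3ad4 to a928 is possible iff 3ad4 is an ancestor of a928.
Ancestors of a928: {3ad4, 78e5, 91f3, 97ec, a928, aabb}.
3ad4 is among them, so fast-forward is possible.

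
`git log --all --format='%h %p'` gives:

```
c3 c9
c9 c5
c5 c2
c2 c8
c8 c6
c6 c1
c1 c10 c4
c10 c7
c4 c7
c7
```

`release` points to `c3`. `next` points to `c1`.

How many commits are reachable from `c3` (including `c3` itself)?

Walking parent pointers from c3: reachable set = {c1, c10, c2, c3, c4, c5, c6, c7, c8, c9}.
That is 10 commits.

10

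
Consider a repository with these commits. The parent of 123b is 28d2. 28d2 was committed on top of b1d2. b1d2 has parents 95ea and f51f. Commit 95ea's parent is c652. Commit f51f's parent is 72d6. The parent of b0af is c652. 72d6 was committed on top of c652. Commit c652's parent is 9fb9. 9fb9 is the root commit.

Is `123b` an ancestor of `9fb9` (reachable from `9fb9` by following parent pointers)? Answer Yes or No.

No

Ancestors of 9fb9: {9fb9}.
123b is not in that set, so it is not an ancestor of 9fb9.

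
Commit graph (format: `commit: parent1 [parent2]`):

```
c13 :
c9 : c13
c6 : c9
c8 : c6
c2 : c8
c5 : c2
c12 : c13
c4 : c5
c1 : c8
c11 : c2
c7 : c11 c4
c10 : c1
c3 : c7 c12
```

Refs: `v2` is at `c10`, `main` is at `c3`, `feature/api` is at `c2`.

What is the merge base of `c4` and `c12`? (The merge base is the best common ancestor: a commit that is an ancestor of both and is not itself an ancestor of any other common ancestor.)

Ancestors of c4: {c13, c2, c4, c5, c6, c8, c9}.
Ancestors of c12: {c12, c13}.
Common ancestors: {c13}.
The only common ancestor is c13, so it is the merge base.

c13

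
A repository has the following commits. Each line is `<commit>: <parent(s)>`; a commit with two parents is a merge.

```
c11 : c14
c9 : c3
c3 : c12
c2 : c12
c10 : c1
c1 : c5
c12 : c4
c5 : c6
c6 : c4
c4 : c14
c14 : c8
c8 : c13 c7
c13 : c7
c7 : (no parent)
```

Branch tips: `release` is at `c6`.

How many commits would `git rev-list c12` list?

6

Walking parent pointers from c12: reachable set = {c12, c13, c14, c4, c7, c8}.
That is 6 commits.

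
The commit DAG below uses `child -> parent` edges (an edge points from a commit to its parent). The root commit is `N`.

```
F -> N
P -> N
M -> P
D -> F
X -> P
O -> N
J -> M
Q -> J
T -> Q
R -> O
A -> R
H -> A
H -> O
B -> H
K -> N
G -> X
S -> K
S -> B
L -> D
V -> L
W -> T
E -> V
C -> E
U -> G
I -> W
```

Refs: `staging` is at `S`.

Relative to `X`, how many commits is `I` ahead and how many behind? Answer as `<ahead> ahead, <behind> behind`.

6 ahead, 1 behind

Reachable from I: {I, J, M, N, P, Q, T, W}.
Reachable from X: {N, P, X}.
Only in I's history (ahead): {I, J, M, Q, T, W} — 6.
Only in X's history (behind): {X} — 1.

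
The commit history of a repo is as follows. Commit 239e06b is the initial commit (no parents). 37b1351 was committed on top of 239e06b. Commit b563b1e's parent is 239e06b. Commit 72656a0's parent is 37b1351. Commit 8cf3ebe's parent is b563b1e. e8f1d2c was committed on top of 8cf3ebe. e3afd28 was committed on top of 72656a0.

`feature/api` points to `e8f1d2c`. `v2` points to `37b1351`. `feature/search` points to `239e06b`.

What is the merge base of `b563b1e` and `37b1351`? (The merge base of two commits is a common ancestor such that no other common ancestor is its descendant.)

239e06b

Ancestors of b563b1e: {239e06b, b563b1e}.
Ancestors of 37b1351: {239e06b, 37b1351}.
Common ancestors: {239e06b}.
The only common ancestor is 239e06b, so it is the merge base.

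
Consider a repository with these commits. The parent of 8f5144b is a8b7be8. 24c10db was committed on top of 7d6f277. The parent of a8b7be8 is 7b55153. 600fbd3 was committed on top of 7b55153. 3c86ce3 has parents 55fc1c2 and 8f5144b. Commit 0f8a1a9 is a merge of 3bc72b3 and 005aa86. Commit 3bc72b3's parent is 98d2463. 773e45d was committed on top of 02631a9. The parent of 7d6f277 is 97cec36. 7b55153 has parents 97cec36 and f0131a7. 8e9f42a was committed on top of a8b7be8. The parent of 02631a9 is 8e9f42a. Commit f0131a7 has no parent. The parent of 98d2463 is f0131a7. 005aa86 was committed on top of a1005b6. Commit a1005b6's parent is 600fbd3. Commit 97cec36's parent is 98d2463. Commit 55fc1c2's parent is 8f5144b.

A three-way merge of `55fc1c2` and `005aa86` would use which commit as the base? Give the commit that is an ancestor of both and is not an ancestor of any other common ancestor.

7b55153

Ancestors of 55fc1c2: {55fc1c2, 7b55153, 8f5144b, 97cec36, 98d2463, a8b7be8, f0131a7}.
Ancestors of 005aa86: {005aa86, 600fbd3, 7b55153, 97cec36, 98d2463, a1005b6, f0131a7}.
Common ancestors: {7b55153, 97cec36, 98d2463, f0131a7}.
Among these, 7b55153 is not an ancestor of any other common ancestor — it is the merge base.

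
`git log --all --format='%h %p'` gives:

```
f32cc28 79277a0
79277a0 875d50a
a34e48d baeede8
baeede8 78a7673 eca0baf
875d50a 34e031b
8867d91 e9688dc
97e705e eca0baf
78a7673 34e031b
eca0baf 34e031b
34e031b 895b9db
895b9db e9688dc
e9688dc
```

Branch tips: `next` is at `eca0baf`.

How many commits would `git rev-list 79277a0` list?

Walking parent pointers from 79277a0: reachable set = {34e031b, 79277a0, 875d50a, 895b9db, e9688dc}.
That is 5 commits.

5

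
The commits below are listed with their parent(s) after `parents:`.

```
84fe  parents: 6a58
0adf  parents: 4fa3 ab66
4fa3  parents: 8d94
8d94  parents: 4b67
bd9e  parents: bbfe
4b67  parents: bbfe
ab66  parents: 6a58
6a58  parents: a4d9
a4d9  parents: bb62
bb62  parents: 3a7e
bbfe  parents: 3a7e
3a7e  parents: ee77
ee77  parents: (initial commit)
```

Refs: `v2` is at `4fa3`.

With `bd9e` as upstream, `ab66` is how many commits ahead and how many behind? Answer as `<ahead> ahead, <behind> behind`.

Reachable from ab66: {3a7e, 6a58, a4d9, ab66, bb62, ee77}.
Reachable from bd9e: {3a7e, bbfe, bd9e, ee77}.
Only in ab66's history (ahead): {6a58, a4d9, ab66, bb62} — 4.
Only in bd9e's history (behind): {bbfe, bd9e} — 2.

4 ahead, 2 behind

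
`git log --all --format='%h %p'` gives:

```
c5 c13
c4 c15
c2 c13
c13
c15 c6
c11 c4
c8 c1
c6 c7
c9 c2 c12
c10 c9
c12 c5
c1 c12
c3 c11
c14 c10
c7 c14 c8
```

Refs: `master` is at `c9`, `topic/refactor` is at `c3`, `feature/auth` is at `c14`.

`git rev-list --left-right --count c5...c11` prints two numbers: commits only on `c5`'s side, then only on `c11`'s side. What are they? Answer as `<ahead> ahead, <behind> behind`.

0 ahead, 12 behind

Reachable from c5: {c13, c5}.
Reachable from c11: {c1, c10, c11, c12, c13, c14, c15, c2, c4, c5, c6, c7, c8, c9}.
Only in c5's history (ahead): {} — 0.
Only in c11's history (behind): {c1, c10, c11, c12, c14, c15, c2, c4, c6, c7, c8, c9} — 12.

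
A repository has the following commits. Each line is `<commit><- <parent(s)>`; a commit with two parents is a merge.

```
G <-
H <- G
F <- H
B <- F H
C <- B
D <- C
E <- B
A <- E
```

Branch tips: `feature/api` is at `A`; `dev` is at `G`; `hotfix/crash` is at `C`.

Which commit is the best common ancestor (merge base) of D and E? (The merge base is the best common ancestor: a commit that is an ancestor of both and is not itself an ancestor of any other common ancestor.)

B

Ancestors of D: {B, C, D, F, G, H}.
Ancestors of E: {B, E, F, G, H}.
Common ancestors: {B, F, G, H}.
Among these, B is not an ancestor of any other common ancestor — it is the merge base.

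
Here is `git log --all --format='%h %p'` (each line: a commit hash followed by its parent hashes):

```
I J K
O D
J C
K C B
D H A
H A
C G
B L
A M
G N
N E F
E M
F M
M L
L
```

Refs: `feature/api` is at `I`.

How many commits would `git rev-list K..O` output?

4

Reachable from O: {A, D, H, L, M, O}.
Reachable from K: {B, C, E, F, G, K, L, M, N}.
In O's history but not K's: {A, D, H, O} — 4 commits.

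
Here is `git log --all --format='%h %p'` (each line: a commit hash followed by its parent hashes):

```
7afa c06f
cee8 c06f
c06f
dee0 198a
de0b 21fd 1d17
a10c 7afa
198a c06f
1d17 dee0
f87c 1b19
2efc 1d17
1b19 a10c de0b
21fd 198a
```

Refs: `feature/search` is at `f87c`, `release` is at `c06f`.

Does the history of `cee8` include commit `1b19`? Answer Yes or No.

Ancestors of cee8: {c06f, cee8}.
1b19 is not in that set, so it is not an ancestor of cee8.

No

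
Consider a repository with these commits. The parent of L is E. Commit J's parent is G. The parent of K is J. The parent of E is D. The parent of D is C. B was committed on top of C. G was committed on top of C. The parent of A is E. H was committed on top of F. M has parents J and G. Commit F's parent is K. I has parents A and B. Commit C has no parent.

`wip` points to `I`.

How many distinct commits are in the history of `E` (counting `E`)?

Walking parent pointers from E: reachable set = {C, D, E}.
That is 3 commits.

3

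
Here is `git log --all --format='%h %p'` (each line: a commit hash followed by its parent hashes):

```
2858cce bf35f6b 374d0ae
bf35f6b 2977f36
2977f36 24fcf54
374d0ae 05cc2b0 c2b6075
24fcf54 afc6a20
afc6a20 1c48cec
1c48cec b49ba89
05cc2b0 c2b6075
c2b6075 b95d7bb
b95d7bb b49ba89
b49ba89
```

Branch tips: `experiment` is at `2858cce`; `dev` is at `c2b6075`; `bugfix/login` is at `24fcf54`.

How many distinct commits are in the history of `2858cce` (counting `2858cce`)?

11

Walking parent pointers from 2858cce: reachable set = {05cc2b0, 1c48cec, 24fcf54, 2858cce, 2977f36, 374d0ae, afc6a20, b49ba89, b95d7bb, bf35f6b, c2b6075}.
That is 11 commits.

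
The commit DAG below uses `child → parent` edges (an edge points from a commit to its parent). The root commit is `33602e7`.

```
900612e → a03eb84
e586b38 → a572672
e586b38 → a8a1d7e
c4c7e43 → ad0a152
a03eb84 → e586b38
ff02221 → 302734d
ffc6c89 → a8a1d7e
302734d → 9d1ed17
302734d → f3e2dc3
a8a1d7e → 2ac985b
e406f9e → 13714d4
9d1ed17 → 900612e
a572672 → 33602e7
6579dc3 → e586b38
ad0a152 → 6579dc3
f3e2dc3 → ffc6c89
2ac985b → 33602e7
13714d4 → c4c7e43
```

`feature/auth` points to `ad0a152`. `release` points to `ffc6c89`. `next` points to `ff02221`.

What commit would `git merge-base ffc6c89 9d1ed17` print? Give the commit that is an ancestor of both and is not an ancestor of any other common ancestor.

a8a1d7e

Ancestors of ffc6c89: {2ac985b, 33602e7, a8a1d7e, ffc6c89}.
Ancestors of 9d1ed17: {2ac985b, 33602e7, 900612e, 9d1ed17, a03eb84, a572672, a8a1d7e, e586b38}.
Common ancestors: {2ac985b, 33602e7, a8a1d7e}.
Among these, a8a1d7e is not an ancestor of any other common ancestor — it is the merge base.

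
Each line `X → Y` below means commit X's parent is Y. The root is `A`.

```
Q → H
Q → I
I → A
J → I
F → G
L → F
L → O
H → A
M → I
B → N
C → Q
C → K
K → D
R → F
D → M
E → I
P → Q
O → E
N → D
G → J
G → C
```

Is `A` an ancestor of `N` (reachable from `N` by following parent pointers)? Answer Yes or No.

Yes

Ancestors of N (commits reachable by following parents): {A, D, I, M, N}.
A is in that set, so it is an ancestor of N.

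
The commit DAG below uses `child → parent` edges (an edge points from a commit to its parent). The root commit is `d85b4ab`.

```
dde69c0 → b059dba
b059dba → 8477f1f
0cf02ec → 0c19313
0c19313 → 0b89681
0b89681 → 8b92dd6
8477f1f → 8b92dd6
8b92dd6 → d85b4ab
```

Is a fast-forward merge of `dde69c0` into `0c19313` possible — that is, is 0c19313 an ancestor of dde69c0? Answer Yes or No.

A fast-forward from 0c19313 to dde69c0 is possible iff 0c19313 is an ancestor of dde69c0.
Ancestors of dde69c0: {8477f1f, 8b92dd6, b059dba, d85b4ab, dde69c0}.
0c19313 is not among them, so fast-forward is not possible.

No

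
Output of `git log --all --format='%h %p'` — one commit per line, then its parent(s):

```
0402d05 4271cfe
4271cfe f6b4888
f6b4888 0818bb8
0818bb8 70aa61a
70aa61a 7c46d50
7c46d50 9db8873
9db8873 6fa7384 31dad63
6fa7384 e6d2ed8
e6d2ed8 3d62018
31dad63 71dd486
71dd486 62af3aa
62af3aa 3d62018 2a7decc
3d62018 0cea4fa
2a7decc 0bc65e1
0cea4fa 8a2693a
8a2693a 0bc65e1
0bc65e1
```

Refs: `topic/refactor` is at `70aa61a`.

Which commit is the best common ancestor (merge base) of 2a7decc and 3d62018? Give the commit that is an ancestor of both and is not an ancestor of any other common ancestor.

0bc65e1

Ancestors of 2a7decc: {0bc65e1, 2a7decc}.
Ancestors of 3d62018: {0bc65e1, 0cea4fa, 3d62018, 8a2693a}.
Common ancestors: {0bc65e1}.
The only common ancestor is 0bc65e1, so it is the merge base.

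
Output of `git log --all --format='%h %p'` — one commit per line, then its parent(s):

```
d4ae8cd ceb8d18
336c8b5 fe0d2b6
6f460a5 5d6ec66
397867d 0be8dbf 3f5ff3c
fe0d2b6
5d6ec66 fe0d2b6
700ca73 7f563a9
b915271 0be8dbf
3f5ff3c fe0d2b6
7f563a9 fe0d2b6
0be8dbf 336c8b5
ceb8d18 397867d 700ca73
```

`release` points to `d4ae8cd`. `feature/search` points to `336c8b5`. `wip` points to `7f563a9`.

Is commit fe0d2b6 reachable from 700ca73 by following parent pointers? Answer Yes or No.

Ancestors of 700ca73 (commits reachable by following parents): {700ca73, 7f563a9, fe0d2b6}.
fe0d2b6 is in that set, so it is an ancestor of 700ca73.

Yes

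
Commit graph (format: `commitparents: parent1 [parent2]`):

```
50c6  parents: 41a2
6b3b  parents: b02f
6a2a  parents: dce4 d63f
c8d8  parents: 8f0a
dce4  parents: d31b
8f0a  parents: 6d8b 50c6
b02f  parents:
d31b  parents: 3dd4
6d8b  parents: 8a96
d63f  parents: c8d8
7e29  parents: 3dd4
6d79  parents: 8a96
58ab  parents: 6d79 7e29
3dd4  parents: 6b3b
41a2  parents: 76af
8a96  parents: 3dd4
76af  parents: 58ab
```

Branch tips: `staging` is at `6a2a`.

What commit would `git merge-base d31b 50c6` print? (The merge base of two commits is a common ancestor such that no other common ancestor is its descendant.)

3dd4

Ancestors of d31b: {3dd4, 6b3b, b02f, d31b}.
Ancestors of 50c6: {3dd4, 41a2, 50c6, 58ab, 6b3b, 6d79, 76af, 7e29, 8a96, b02f}.
Common ancestors: {3dd4, 6b3b, b02f}.
Among these, 3dd4 is not an ancestor of any other common ancestor — it is the merge base.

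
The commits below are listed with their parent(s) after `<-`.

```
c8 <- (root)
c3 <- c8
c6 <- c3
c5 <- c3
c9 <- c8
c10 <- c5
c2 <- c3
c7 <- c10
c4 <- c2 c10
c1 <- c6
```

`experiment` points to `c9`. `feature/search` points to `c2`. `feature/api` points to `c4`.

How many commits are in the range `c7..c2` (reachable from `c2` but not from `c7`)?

1

Reachable from c2: {c2, c3, c8}.
Reachable from c7: {c10, c3, c5, c7, c8}.
In c2's history but not c7's: {c2} — 1 commit.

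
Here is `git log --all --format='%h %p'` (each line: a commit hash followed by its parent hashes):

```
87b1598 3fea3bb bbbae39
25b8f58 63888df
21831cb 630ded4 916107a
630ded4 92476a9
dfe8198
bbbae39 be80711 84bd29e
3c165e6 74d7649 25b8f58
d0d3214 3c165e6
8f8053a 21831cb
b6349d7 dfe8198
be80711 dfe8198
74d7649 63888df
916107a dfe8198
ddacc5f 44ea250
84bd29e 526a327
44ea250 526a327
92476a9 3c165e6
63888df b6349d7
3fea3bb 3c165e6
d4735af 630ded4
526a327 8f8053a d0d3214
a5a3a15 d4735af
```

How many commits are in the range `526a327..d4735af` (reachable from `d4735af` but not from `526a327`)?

Reachable from d4735af: {25b8f58, 3c165e6, 630ded4, 63888df, 74d7649, 92476a9, b6349d7, d4735af, dfe8198}.
Reachable from 526a327: {21831cb, 25b8f58, 3c165e6, 526a327, 630ded4, 63888df, 74d7649, 8f8053a, 916107a, 92476a9, b6349d7, d0d3214, dfe8198}.
In d4735af's history but not 526a327's: {d4735af} — 1 commit.

1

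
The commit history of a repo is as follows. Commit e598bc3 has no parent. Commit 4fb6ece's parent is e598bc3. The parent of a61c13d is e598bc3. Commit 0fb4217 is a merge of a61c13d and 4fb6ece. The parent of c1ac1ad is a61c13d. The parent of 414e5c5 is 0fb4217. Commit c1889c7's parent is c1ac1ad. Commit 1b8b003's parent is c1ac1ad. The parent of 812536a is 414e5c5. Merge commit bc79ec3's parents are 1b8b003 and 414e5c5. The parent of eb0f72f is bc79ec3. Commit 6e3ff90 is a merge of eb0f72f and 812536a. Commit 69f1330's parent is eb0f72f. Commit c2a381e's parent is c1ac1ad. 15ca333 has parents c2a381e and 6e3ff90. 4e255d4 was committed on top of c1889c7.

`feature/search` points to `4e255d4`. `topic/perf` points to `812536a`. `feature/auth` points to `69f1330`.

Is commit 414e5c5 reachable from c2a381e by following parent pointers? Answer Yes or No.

Ancestors of c2a381e: {a61c13d, c1ac1ad, c2a381e, e598bc3}.
414e5c5 is not in that set, so it is not an ancestor of c2a381e.

No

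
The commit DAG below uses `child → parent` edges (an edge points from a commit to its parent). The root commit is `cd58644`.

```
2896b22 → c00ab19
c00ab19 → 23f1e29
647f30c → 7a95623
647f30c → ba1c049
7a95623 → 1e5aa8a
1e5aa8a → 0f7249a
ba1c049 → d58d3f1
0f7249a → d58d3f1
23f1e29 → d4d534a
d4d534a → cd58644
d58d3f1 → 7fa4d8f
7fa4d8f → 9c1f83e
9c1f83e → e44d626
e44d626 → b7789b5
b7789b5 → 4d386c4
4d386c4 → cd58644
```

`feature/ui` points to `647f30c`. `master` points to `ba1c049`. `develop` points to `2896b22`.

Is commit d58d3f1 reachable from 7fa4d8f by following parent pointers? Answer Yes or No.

No

Ancestors of 7fa4d8f: {4d386c4, 7fa4d8f, 9c1f83e, b7789b5, cd58644, e44d626}.
d58d3f1 is not in that set, so it is not an ancestor of 7fa4d8f.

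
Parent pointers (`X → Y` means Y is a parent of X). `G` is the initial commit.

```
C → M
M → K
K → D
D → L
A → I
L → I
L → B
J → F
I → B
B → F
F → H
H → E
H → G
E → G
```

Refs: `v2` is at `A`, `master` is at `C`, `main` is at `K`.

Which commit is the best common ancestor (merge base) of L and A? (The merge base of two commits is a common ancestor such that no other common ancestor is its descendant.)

I

Ancestors of L: {B, E, F, G, H, I, L}.
Ancestors of A: {A, B, E, F, G, H, I}.
Common ancestors: {B, E, F, G, H, I}.
Among these, I is not an ancestor of any other common ancestor — it is the merge base.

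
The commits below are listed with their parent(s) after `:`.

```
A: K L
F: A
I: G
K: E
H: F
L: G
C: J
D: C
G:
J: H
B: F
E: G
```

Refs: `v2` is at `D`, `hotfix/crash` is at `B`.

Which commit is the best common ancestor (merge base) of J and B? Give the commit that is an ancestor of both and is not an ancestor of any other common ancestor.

F

Ancestors of J: {A, E, F, G, H, J, K, L}.
Ancestors of B: {A, B, E, F, G, K, L}.
Common ancestors: {A, E, F, G, K, L}.
Among these, F is not an ancestor of any other common ancestor — it is the merge base.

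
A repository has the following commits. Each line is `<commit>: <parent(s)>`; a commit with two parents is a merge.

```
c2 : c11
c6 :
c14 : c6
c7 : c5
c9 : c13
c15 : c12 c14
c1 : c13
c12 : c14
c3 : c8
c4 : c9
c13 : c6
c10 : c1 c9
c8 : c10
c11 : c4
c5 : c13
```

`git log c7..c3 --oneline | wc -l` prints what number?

5

Reachable from c3: {c1, c10, c13, c3, c6, c8, c9}.
Reachable from c7: {c13, c5, c6, c7}.
In c3's history but not c7's: {c1, c10, c3, c8, c9} — 5 commits.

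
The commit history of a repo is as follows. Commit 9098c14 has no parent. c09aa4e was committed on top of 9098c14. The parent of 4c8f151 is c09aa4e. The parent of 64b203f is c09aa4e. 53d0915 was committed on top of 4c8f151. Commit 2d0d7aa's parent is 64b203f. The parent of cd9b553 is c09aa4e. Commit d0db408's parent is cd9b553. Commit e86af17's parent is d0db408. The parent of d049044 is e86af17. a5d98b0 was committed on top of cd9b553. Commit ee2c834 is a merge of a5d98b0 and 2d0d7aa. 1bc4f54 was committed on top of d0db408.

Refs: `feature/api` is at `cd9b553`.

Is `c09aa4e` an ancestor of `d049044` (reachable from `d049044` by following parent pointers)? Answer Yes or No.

Yes

Ancestors of d049044 (commits reachable by following parents): {9098c14, c09aa4e, cd9b553, d049044, d0db408, e86af17}.
c09aa4e is in that set, so it is an ancestor of d049044.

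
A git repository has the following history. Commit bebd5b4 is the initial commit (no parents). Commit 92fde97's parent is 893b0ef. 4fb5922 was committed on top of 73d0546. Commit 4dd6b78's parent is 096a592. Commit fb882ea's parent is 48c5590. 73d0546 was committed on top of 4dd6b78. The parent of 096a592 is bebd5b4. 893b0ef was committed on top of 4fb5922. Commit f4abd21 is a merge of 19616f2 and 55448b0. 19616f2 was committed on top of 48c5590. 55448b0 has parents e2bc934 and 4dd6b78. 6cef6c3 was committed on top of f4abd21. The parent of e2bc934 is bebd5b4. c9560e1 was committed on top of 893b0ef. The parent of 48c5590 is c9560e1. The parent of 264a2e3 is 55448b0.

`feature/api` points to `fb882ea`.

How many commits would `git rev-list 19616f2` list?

9

Walking parent pointers from 19616f2: reachable set = {096a592, 19616f2, 48c5590, 4dd6b78, 4fb5922, 73d0546, 893b0ef, bebd5b4, c9560e1}.
That is 9 commits.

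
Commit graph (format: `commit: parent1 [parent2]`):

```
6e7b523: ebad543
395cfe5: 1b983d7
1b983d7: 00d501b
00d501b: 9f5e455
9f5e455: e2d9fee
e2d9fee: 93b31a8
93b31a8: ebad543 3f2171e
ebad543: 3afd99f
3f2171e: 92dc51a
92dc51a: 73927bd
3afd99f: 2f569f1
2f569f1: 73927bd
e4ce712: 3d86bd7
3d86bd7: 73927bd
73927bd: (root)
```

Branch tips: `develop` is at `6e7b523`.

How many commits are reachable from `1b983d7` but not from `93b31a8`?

4

Reachable from 1b983d7: {00d501b, 1b983d7, 2f569f1, 3afd99f, 3f2171e, 73927bd, 92dc51a, 93b31a8, 9f5e455, e2d9fee, ebad543}.
Reachable from 93b31a8: {2f569f1, 3afd99f, 3f2171e, 73927bd, 92dc51a, 93b31a8, ebad543}.
In 1b983d7's history but not 93b31a8's: {00d501b, 1b983d7, 9f5e455, e2d9fee} — 4 commits.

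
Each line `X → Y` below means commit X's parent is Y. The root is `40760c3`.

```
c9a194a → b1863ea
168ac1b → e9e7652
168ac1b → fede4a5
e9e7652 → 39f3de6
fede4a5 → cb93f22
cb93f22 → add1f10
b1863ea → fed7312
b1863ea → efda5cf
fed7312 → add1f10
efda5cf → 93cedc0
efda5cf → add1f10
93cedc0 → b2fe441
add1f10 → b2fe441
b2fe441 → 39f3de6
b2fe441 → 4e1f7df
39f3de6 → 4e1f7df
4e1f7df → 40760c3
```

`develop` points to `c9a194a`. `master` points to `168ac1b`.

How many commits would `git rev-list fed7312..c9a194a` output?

Reachable from c9a194a: {39f3de6, 40760c3, 4e1f7df, 93cedc0, add1f10, b1863ea, b2fe441, c9a194a, efda5cf, fed7312}.
Reachable from fed7312: {39f3de6, 40760c3, 4e1f7df, add1f10, b2fe441, fed7312}.
In c9a194a's history but not fed7312's: {93cedc0, b1863ea, c9a194a, efda5cf} — 4 commits.

4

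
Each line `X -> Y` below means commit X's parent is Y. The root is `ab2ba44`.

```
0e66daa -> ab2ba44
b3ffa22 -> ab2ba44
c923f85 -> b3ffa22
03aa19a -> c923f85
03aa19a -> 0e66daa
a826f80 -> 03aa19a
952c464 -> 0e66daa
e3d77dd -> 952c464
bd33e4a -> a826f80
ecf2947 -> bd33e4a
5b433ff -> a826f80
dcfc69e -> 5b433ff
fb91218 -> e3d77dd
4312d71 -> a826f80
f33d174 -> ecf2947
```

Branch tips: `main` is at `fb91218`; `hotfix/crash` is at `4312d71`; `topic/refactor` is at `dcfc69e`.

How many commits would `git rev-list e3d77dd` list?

Walking parent pointers from e3d77dd: reachable set = {0e66daa, 952c464, ab2ba44, e3d77dd}.
That is 4 commits.

4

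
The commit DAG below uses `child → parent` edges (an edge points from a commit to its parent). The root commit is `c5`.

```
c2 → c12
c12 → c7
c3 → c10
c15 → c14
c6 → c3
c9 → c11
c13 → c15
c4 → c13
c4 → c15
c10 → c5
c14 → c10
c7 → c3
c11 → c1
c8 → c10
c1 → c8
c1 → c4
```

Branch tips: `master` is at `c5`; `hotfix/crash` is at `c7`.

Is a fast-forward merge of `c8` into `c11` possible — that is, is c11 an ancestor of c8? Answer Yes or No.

No

A fast-forward from c11 to c8 is possible iff c11 is an ancestor of c8.
Ancestors of c8: {c10, c5, c8}.
c11 is not among them, so fast-forward is not possible.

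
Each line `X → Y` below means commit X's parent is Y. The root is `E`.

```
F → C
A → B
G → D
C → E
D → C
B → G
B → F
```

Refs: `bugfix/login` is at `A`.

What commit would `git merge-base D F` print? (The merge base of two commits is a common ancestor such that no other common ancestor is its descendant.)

C

Ancestors of D: {C, D, E}.
Ancestors of F: {C, E, F}.
Common ancestors: {C, E}.
Among these, C is not an ancestor of any other common ancestor — it is the merge base.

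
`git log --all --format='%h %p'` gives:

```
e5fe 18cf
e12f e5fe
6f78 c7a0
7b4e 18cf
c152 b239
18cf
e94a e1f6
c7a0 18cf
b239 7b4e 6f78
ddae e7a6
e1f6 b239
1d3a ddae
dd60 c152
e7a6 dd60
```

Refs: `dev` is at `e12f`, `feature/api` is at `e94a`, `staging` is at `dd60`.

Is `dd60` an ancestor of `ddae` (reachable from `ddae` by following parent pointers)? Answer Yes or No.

Yes

Ancestors of ddae (commits reachable by following parents): {18cf, 6f78, 7b4e, b239, c152, c7a0, dd60, ddae, e7a6}.
dd60 is in that set, so it is an ancestor of ddae.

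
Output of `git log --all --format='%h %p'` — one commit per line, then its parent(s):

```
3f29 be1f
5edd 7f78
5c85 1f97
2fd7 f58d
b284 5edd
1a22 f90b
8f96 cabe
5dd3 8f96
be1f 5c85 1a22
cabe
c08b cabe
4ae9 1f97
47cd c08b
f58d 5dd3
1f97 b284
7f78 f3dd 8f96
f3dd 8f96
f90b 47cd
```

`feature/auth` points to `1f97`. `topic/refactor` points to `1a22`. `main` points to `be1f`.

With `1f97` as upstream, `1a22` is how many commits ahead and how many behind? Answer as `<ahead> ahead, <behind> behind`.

4 ahead, 6 behind

Reachable from 1a22: {1a22, 47cd, c08b, cabe, f90b}.
Reachable from 1f97: {1f97, 5edd, 7f78, 8f96, b284, cabe, f3dd}.
Only in 1a22's history (ahead): {1a22, 47cd, c08b, f90b} — 4.
Only in 1f97's history (behind): {1f97, 5edd, 7f78, 8f96, b284, f3dd} — 6.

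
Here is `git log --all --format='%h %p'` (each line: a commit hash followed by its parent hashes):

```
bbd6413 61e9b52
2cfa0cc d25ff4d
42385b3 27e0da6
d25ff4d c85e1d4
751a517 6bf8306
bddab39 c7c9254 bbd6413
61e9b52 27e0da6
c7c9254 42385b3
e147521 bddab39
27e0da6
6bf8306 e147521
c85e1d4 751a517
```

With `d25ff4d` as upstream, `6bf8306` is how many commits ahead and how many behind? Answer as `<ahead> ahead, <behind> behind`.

Reachable from 6bf8306: {27e0da6, 42385b3, 61e9b52, 6bf8306, bbd6413, bddab39, c7c9254, e147521}.
Reachable from d25ff4d: {27e0da6, 42385b3, 61e9b52, 6bf8306, 751a517, bbd6413, bddab39, c7c9254, c85e1d4, d25ff4d, e147521}.
Only in 6bf8306's history (ahead): {} — 0.
Only in d25ff4d's history (behind): {751a517, c85e1d4, d25ff4d} — 3.

0 ahead, 3 behind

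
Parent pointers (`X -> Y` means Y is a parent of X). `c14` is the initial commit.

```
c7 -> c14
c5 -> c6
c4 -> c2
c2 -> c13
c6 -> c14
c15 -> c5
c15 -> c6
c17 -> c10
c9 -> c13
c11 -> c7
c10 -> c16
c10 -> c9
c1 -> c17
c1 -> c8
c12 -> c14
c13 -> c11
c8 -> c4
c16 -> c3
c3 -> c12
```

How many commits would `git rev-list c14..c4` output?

5

Reachable from c4: {c11, c13, c14, c2, c4, c7}.
Reachable from c14: {c14}.
In c4's history but not c14's: {c11, c13, c2, c4, c7} — 5 commits.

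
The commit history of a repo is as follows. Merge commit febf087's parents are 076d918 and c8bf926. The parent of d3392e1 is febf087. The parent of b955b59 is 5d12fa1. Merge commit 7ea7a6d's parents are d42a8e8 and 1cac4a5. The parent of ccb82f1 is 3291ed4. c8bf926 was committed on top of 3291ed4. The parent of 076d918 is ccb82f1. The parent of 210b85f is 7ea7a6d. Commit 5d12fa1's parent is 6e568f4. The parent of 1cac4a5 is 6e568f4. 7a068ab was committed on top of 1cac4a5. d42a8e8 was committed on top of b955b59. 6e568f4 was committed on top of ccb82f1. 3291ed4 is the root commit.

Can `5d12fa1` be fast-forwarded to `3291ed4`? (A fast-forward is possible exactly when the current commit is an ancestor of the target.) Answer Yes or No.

A fast-forward from 5d12fa1 to 3291ed4 is possible iff 5d12fa1 is an ancestor of 3291ed4.
Ancestors of 3291ed4: {3291ed4}.
5d12fa1 is not among them, so fast-forward is not possible.

No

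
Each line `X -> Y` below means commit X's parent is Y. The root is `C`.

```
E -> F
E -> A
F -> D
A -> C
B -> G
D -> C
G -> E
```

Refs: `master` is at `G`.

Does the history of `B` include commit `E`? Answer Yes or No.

Yes

Ancestors of B (commits reachable by following parents): {A, B, C, D, E, F, G}.
E is in that set, so it is an ancestor of B.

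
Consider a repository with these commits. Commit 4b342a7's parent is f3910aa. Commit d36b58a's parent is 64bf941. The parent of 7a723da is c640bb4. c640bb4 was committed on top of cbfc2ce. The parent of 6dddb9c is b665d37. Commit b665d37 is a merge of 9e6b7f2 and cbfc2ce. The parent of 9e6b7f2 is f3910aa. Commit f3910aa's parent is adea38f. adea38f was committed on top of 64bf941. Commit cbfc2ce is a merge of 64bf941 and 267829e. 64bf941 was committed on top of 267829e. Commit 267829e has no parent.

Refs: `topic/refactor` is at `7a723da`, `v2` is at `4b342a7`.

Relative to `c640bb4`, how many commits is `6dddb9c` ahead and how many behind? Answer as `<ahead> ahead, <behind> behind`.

5 ahead, 1 behind

Reachable from 6dddb9c: {267829e, 64bf941, 6dddb9c, 9e6b7f2, adea38f, b665d37, cbfc2ce, f3910aa}.
Reachable from c640bb4: {267829e, 64bf941, c640bb4, cbfc2ce}.
Only in 6dddb9c's history (ahead): {6dddb9c, 9e6b7f2, adea38f, b665d37, f3910aa} — 5.
Only in c640bb4's history (behind): {c640bb4} — 1.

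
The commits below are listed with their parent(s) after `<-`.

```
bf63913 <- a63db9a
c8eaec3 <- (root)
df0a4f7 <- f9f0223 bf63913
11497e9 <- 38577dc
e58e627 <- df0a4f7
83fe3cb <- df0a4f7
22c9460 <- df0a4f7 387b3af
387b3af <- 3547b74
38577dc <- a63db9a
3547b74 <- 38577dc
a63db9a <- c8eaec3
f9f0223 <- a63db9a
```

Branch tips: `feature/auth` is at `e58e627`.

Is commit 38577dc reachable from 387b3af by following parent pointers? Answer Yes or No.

Ancestors of 387b3af (commits reachable by following parents): {3547b74, 38577dc, 387b3af, a63db9a, c8eaec3}.
38577dc is in that set, so it is an ancestor of 387b3af.

Yes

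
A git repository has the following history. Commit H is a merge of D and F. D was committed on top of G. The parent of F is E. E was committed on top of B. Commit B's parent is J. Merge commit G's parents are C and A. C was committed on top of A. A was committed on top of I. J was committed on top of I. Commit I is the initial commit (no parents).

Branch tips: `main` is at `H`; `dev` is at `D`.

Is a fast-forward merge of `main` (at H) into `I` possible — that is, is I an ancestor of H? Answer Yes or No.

Yes

A fast-forward from I to H is possible iff I is an ancestor of H.
Ancestors of H: {A, B, C, D, E, F, G, H, I, J}.
I is among them, so fast-forward is possible.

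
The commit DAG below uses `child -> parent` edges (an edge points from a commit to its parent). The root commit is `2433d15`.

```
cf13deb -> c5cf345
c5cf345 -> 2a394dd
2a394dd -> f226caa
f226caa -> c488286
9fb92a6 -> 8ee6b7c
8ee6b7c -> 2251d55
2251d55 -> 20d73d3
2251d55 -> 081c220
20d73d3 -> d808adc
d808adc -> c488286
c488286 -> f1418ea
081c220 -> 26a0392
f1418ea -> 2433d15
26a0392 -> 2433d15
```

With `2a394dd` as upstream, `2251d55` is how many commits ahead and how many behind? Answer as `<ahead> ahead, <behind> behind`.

Reachable from 2251d55: {081c220, 20d73d3, 2251d55, 2433d15, 26a0392, c488286, d808adc, f1418ea}.
Reachable from 2a394dd: {2433d15, 2a394dd, c488286, f1418ea, f226caa}.
Only in 2251d55's history (ahead): {081c220, 20d73d3, 2251d55, 26a0392, d808adc} — 5.
Only in 2a394dd's history (behind): {2a394dd, f226caa} — 2.

5 ahead, 2 behind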